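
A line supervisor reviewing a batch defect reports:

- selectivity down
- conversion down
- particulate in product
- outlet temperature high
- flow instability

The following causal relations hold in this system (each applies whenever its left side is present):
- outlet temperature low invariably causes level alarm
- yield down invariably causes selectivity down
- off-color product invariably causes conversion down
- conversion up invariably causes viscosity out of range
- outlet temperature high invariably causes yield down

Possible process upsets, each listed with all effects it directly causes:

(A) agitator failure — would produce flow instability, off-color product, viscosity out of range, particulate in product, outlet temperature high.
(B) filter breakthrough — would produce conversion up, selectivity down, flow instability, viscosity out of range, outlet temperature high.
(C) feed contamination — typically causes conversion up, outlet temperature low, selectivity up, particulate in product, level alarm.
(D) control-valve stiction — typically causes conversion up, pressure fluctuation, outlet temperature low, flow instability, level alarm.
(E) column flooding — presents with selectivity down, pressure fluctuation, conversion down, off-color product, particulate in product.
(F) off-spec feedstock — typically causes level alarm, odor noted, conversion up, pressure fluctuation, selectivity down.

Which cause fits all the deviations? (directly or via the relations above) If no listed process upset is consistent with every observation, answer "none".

A

Testing each hypothesis:
(A) agitator failure — selectivity down yes (via outlet temperature high → yield down → selectivity down); conversion down yes (via off-color product → conversion down); particulate in product yes; outlet temperature high yes; flow instability yes
(B) filter breakthrough — selectivity down yes; conversion down NO; particulate in product NO; outlet temperature high yes; flow instability yes
(C) feed contamination — selectivity down NO; conversion down NO; particulate in product yes; outlet temperature high NO; flow instability NO
(D) control-valve stiction — fails on selectivity down, conversion down, particulate in product, outlet temperature high (predicts conversion up, not conversion down; predicts outlet temperature low, not outlet temperature high)
(E) column flooding — selectivity down yes; conversion down yes; particulate in product yes; outlet temperature high NO; flow instability NO
(F) off-spec feedstock — fails on conversion down, particulate in product, outlet temperature high, flow instability (predicts conversion up, not conversion down)
(A) is the only candidate with no mismatches.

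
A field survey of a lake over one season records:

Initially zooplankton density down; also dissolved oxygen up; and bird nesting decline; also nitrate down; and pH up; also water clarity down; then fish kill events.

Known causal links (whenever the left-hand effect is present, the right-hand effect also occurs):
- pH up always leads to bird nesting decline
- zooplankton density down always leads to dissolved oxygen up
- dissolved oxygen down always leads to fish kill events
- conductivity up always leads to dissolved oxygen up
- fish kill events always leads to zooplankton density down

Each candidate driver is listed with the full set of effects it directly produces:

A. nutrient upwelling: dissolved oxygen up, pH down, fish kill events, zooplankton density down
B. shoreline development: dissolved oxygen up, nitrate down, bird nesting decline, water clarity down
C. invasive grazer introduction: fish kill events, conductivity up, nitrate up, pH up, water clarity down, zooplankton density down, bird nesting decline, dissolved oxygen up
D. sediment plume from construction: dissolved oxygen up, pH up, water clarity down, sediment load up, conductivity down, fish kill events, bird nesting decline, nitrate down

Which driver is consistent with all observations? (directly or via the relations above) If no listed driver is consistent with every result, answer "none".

D

For each candidate, compare predicted effects to what was observed:
(A) nutrient upwelling — fails on bird nesting decline, nitrate down, pH up, water clarity down (predicts pH down, not pH up)
(B) shoreline development — does not account for zooplankton density down, pH up, fish kill events
(C) invasive grazer introduction — zooplankton density down ✓; dissolved oxygen up ✓; bird nesting decline ✓; nitrate down ✗; pH up ✓; water clarity down ✓; fish kill events ✓
(D) sediment plume from construction — zooplankton density down ✓ (through fish kill events → zooplankton density down); dissolved oxygen up ✓; bird nesting decline ✓; nitrate down ✓; pH up ✓; water clarity down ✓; fish kill events ✓
(D) alone accounts for all the evidence.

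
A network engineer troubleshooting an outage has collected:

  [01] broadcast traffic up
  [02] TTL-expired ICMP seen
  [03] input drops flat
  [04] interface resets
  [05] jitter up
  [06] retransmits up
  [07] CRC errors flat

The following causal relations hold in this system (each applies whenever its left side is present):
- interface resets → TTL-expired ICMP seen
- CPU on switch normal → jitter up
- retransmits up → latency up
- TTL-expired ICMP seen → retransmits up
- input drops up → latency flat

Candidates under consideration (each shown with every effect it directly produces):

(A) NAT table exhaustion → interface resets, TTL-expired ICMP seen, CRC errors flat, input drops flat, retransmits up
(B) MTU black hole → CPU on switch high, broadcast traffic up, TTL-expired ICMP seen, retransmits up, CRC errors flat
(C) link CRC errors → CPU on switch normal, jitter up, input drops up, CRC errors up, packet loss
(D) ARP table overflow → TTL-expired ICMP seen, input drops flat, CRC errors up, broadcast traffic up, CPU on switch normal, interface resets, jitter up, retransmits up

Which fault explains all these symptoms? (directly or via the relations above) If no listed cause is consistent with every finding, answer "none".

For each candidate, compare predicted effects to what was observed:
(A) NAT table exhaustion — broadcast traffic up miss; TTL-expired ICMP seen match; input drops flat match; interface resets match; jitter up miss; retransmits up match; CRC errors flat match
(B) MTU black hole — does not account for input drops flat, interface resets, jitter up
(C) link CRC errors — broadcast traffic up miss; TTL-expired ICMP seen miss; input drops flat miss; interface resets miss; jitter up match; retransmits up miss; CRC errors flat miss
(D) ARP table overflow — broadcast traffic up match; TTL-expired ICMP seen match; input drops flat match; interface resets match; jitter up match; retransmits up match; CRC errors flat miss
Every candidate fails on at least one observation.

none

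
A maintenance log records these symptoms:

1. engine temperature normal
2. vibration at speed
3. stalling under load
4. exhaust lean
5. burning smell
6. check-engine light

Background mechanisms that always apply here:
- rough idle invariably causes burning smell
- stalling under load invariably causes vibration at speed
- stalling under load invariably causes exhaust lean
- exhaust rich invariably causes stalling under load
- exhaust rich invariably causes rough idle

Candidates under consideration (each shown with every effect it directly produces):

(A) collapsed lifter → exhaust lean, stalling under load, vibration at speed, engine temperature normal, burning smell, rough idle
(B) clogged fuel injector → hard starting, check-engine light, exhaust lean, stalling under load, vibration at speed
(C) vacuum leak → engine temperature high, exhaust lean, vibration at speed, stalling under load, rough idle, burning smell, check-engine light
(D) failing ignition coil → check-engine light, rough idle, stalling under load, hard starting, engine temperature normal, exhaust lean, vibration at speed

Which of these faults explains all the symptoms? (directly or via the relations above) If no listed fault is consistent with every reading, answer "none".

Testing each hypothesis:
(A) collapsed lifter — does not account for check-engine light
(B) clogged fuel injector — does not account for engine temperature normal, burning smell
(C) vacuum leak — engine temperature normal ✗; vibration at speed ✓; stalling under load ✓; exhaust lean ✓; burning smell ✓; check-engine light ✓
(D) failing ignition coil — accounts for every observation (burning smell by rough idle → burning smell)
Only (D) is consistent with every observation.

D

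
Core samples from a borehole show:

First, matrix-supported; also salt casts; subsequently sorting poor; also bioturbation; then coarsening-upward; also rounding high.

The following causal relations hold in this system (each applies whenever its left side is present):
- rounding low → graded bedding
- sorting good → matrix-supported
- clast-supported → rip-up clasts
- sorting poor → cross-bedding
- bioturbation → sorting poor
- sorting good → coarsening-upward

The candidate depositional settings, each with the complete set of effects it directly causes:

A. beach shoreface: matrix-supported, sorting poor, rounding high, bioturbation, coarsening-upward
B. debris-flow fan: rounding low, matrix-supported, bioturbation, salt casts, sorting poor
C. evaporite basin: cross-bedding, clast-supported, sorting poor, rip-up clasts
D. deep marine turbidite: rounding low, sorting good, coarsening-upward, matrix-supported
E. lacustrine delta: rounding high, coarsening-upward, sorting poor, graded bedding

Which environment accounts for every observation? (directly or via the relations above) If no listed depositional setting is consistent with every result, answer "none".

Checking each candidate against the observations:
(A) beach shoreface — matrix-supported ✓; salt casts ✗; sorting poor ✓; bioturbation ✓; coarsening-upward ✓; rounding high ✓
(B) debris-flow fan — fails on coarsening-upward, rounding high (predicts rounding low, not rounding high)
(C) evaporite basin — matrix-supported ✗; salt casts ✗; sorting poor ✓; bioturbation ✗; coarsening-upward ✗; rounding high ✗
(D) deep marine turbidite — matrix-supported ✓; salt casts ✗; sorting poor ✗; bioturbation ✗; coarsening-upward ✓; rounding high ✗
(E) lacustrine delta — matrix-supported ✗; salt casts ✗; sorting poor ✓; bioturbation ✗; coarsening-upward ✓; rounding high ✓
No candidate is consistent with all observations.

none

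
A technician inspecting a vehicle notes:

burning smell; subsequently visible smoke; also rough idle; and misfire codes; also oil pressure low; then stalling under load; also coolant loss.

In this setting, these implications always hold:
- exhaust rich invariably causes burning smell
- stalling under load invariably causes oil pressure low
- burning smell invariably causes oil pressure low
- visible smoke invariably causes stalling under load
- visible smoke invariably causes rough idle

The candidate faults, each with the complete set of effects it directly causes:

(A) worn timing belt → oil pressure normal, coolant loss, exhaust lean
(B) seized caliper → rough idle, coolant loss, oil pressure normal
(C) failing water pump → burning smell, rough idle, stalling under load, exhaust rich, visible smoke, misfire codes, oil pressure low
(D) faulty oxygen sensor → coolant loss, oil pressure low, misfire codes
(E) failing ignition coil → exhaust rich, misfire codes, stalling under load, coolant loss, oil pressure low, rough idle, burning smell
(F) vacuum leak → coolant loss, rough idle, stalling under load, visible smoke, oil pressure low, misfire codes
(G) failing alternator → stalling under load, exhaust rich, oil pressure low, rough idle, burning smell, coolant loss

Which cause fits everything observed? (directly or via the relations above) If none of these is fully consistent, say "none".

Checking each candidate against the observations:
(A) worn timing belt — burning smell -; visible smoke -; rough idle -; misfire codes -; oil pressure low -; stalling under load -; coolant loss +
(B) seized caliper — fails on burning smell, visible smoke, misfire codes, oil pressure low, stalling under load (predicts oil pressure normal, not oil pressure low)
(C) failing water pump — burning smell +; visible smoke +; rough idle +; misfire codes +; oil pressure low +; stalling under load +; coolant loss -
(D) faulty oxygen sensor — does not account for burning smell, visible smoke, rough idle, stalling under load
(E) failing ignition coil — burning smell +; visible smoke -; rough idle +; misfire codes +; oil pressure low +; stalling under load +; coolant loss +
(F) vacuum leak — burning smell -; visible smoke +; rough idle +; misfire codes +; oil pressure low +; stalling under load +; coolant loss +
(G) failing alternator — does not account for visible smoke, misfire codes
None of the listed candidates fits everything.

none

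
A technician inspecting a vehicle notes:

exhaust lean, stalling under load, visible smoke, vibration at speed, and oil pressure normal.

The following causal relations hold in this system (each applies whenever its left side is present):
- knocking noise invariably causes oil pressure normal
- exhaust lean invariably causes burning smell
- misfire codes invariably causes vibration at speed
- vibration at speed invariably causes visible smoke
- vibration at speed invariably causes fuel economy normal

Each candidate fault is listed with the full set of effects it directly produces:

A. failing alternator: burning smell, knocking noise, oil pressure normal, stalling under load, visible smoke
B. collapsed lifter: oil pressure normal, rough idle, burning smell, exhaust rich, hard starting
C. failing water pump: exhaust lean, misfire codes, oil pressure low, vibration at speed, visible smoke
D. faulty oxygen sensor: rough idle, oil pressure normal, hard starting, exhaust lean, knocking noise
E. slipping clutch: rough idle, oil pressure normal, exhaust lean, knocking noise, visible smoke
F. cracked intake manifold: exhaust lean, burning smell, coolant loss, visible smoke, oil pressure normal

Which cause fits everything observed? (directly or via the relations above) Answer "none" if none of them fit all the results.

Checking each candidate against the observations:
(A) failing alternator — does not account for exhaust lean, vibration at speed
(B) collapsed lifter — exhaust lean NO; stalling under load NO; visible smoke NO; vibration at speed NO; oil pressure normal yes
(C) failing water pump — fails on stalling under load, oil pressure normal (predicts oil pressure low, not oil pressure normal)
(D) faulty oxygen sensor — does not account for stalling under load, visible smoke, vibration at speed
(E) slipping clutch — does not account for stalling under load, vibration at speed
(F) cracked intake manifold — exhaust lean yes; stalling under load NO; visible smoke yes; vibration at speed NO; oil pressure normal yes
Every candidate fails on at least one observation.

none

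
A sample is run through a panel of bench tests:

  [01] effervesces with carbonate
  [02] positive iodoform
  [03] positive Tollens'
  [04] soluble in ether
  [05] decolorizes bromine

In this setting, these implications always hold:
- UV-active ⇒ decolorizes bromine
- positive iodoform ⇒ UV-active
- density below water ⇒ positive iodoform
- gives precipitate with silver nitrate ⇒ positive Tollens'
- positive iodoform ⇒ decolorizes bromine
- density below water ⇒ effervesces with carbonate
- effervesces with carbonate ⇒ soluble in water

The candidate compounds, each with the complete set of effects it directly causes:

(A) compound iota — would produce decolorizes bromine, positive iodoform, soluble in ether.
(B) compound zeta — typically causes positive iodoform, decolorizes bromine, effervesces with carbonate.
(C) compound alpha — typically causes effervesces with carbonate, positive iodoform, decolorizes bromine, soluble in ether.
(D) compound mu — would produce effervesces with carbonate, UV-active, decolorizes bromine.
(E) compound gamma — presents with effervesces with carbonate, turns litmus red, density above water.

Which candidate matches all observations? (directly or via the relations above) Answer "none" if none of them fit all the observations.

none

Testing each hypothesis:
(A) compound iota — effervesces with carbonate -; positive iodoform +; positive Tollens' -; soluble in ether +; decolorizes bromine +
(B) compound zeta — does not account for positive Tollens', soluble in ether
(C) compound alpha — effervesces with carbonate +; positive iodoform +; positive Tollens' -; soluble in ether +; decolorizes bromine +
(D) compound mu — effervesces with carbonate +; positive iodoform -; positive Tollens' -; soluble in ether -; decolorizes bromine +
(E) compound gamma — effervesces with carbonate +; positive iodoform -; positive Tollens' -; soluble in ether -; decolorizes bromine -
Every candidate fails on at least one observation.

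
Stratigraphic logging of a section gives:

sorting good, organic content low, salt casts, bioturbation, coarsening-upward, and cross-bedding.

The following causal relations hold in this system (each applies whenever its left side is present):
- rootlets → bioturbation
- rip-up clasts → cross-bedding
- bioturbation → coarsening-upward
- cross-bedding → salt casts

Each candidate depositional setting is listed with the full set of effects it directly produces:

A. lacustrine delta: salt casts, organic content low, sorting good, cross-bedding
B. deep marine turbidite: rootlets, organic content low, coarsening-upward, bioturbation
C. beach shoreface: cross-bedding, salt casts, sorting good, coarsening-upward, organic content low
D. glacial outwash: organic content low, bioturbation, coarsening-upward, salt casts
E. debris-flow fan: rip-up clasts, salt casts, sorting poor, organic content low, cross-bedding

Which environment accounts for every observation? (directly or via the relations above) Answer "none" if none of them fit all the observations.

Checking each candidate against the observations:
(A) lacustrine delta — sorting good match; organic content low match; salt casts match; bioturbation miss; coarsening-upward miss; cross-bedding match
(B) deep marine turbidite — does not account for sorting good, salt casts, cross-bedding
(C) beach shoreface — does not account for bioturbation
(D) glacial outwash — sorting good miss; organic content low match; salt casts match; bioturbation match; coarsening-upward match; cross-bedding miss
(E) debris-flow fan — fails on sorting good, bioturbation, coarsening-upward (predicts sorting poor, not sorting good)
None of the listed candidates fits everything.

none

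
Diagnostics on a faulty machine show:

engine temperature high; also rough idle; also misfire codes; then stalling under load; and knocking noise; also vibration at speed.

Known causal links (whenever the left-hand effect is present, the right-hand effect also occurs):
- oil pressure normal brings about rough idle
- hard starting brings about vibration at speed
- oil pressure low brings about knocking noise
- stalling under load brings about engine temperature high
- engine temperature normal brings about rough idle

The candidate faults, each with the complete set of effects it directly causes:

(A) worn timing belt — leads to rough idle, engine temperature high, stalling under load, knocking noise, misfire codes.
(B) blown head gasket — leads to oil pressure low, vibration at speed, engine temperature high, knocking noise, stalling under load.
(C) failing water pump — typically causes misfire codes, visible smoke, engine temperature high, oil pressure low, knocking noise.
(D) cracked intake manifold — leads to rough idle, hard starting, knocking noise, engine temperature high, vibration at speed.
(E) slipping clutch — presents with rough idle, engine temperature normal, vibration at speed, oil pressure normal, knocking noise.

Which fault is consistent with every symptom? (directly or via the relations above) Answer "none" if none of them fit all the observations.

Checking each candidate against the observations:
(A) worn timing belt — engine temperature high yes; rough idle yes; misfire codes yes; stalling under load yes; knocking noise yes; vibration at speed NO
(B) blown head gasket — engine temperature high yes; rough idle NO; misfire codes NO; stalling under load yes; knocking noise yes; vibration at speed yes
(C) failing water pump — does not account for rough idle, stalling under load, vibration at speed
(D) cracked intake manifold — engine temperature high yes; rough idle yes; misfire codes NO; stalling under load NO; knocking noise yes; vibration at speed yes
(E) slipping clutch — fails on engine temperature high, misfire codes, stalling under load (predicts engine temperature normal, not engine temperature high)
Every candidate fails on at least one observation.

none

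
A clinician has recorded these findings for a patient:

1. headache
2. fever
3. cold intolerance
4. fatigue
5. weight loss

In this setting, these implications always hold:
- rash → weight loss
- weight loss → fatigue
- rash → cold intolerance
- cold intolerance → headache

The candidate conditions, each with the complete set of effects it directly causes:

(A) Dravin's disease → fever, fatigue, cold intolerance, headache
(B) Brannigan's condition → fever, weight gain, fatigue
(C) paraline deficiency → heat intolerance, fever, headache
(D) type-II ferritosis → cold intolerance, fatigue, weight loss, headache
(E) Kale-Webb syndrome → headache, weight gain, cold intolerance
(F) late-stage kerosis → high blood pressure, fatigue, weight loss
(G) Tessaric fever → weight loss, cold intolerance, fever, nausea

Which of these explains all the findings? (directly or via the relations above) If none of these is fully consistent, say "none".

G

Per-candidate check:
(A) Dravin's disease — does not account for weight loss
(B) Brannigan's condition — headache ✗; fever ✓; cold intolerance ✗; fatigue ✓; weight loss ✗
(C) paraline deficiency — headache ✓; fever ✓; cold intolerance ✗; fatigue ✗; weight loss ✗
(D) type-II ferritosis — does not account for fever
(E) Kale-Webb syndrome — headache ✓; fever ✗; cold intolerance ✓; fatigue ✗; weight loss ✗
(F) late-stage kerosis — headache ✗; fever ✗; cold intolerance ✗; fatigue ✓; weight loss ✓
(G) Tessaric fever — headache ✓ (by cold intolerance → headache); fever ✓; cold intolerance ✓; fatigue ✓ (by weight loss → fatigue); weight loss ✓
(G) alone accounts for all the evidence.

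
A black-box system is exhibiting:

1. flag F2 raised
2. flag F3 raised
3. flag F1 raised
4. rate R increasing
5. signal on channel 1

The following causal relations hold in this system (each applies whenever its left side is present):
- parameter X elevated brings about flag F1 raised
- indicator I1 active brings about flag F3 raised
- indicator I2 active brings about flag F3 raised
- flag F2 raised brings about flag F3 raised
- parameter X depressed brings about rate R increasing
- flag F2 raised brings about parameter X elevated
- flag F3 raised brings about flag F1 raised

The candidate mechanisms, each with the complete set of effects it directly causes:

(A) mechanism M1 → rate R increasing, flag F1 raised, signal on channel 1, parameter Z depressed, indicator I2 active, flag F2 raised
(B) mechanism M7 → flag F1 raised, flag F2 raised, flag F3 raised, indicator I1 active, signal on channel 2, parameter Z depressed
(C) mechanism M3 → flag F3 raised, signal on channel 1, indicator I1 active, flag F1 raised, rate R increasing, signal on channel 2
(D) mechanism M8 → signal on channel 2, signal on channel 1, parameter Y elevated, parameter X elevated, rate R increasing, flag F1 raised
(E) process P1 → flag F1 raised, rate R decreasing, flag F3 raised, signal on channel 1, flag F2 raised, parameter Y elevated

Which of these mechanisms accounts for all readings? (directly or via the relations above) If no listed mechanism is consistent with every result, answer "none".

Testing each hypothesis:
(A) mechanism M1 — flag F2 raised ✓; flag F3 raised ✓ (through indicator I2 active → flag F3 raised); flag F1 raised ✓; rate R increasing ✓; signal on channel 1 ✓
(B) mechanism M7 — does not account for rate R increasing, signal on channel 1
(C) mechanism M3 — flag F2 raised ✗; flag F3 raised ✓; flag F1 raised ✓; rate R increasing ✓; signal on channel 1 ✓
(D) mechanism M8 — flag F2 raised ✗; flag F3 raised ✗; flag F1 raised ✓; rate R increasing ✓; signal on channel 1 ✓
(E) process P1 — fails on rate R increasing (predicts rate R decreasing, not rate R increasing)
Only (A) is consistent with every observation.

A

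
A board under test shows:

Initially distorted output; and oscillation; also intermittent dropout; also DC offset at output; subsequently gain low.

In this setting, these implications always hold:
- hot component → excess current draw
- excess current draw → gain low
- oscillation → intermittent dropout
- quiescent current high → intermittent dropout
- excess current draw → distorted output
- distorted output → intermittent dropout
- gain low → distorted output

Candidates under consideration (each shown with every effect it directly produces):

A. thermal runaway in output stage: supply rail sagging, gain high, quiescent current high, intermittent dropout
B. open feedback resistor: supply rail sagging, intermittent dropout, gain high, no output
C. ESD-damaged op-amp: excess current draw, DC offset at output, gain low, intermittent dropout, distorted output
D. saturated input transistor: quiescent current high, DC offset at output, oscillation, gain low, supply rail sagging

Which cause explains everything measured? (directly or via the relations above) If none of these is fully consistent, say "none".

D

Testing each hypothesis:
(A) thermal runaway in output stage — distorted output miss; oscillation miss; intermittent dropout match; DC offset at output miss; gain low miss
(B) open feedback resistor — distorted output miss; oscillation miss; intermittent dropout match; DC offset at output miss; gain low miss
(C) ESD-damaged op-amp — distorted output match; oscillation miss; intermittent dropout match; DC offset at output match; gain low match
(D) saturated input transistor — accounts for every observation (distorted output through gain low → distorted output)
(D) alone accounts for all the evidence.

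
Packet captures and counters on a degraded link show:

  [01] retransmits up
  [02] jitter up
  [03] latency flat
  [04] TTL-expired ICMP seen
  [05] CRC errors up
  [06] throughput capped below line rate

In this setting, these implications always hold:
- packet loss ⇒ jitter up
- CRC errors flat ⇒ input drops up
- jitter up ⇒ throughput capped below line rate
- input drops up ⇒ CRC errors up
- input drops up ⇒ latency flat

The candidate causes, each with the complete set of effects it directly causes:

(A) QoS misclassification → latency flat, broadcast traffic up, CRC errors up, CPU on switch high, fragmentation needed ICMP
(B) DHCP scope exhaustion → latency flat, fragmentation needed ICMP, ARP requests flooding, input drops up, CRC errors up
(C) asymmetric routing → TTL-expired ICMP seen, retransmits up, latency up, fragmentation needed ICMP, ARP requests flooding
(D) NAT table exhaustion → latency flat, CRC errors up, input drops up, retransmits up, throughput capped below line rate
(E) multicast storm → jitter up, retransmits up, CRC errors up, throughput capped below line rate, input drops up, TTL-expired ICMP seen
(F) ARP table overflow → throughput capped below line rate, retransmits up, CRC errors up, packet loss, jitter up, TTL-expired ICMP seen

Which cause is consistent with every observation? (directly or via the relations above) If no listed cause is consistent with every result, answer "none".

For each candidate, compare predicted effects to what was observed:
(A) QoS misclassification — retransmits up -; jitter up -; latency flat +; TTL-expired ICMP seen -; CRC errors up +; throughput capped below line rate -
(B) DHCP scope exhaustion — retransmits up -; jitter up -; latency flat +; TTL-expired ICMP seen -; CRC errors up +; throughput capped below line rate -
(C) asymmetric routing — retransmits up +; jitter up -; latency flat -; TTL-expired ICMP seen +; CRC errors up -; throughput capped below line rate -
(D) NAT table exhaustion — retransmits up +; jitter up -; latency flat +; TTL-expired ICMP seen -; CRC errors up +; throughput capped below line rate +
(E) multicast storm — accounts for every observation (latency flat through input drops up → latency flat)
(F) ARP table overflow — does not account for latency flat
Only (E) is consistent with every observation.

E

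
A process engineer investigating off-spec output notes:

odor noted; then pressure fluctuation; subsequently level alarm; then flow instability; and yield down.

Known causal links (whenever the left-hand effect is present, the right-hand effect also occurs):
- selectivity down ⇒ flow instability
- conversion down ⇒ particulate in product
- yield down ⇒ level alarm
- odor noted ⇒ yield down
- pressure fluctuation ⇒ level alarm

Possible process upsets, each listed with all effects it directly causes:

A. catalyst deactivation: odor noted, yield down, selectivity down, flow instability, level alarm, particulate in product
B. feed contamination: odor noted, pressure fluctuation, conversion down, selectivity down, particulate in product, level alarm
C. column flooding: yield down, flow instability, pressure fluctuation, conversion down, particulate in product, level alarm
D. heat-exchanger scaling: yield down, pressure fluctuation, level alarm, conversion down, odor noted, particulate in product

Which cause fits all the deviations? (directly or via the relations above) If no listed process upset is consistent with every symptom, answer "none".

Testing each hypothesis:
(A) catalyst deactivation — does not account for pressure fluctuation
(B) feed contamination — accounts for every observation (flow instability through selectivity down → flow instability)
(C) column flooding — does not account for odor noted
(D) heat-exchanger scaling — odor noted ✓; pressure fluctuation ✓; level alarm ✓; flow instability ✗; yield down ✓
Only (B) is consistent with every observation.

B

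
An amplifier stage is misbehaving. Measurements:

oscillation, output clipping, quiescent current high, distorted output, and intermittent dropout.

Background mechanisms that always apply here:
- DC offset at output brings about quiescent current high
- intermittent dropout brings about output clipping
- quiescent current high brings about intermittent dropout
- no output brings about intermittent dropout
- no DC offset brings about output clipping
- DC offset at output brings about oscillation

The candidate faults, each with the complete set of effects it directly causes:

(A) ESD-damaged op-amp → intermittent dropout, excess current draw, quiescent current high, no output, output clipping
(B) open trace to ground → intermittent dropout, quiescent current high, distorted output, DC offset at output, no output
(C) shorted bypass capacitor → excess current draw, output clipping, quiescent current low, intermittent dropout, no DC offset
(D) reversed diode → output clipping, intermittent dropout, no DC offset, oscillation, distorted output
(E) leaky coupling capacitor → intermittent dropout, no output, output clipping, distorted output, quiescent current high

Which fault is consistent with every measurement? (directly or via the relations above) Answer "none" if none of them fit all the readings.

B

Checking each candidate against the observations:
(A) ESD-damaged op-amp — oscillation -; output clipping +; quiescent current high +; distorted output -; intermittent dropout +
(B) open trace to ground — oscillation + (through DC offset at output → oscillation); output clipping + (through intermittent dropout → output clipping); quiescent current high +; distorted output +; intermittent dropout +
(C) shorted bypass capacitor — oscillation -; output clipping +; quiescent current high -; distorted output -; intermittent dropout +
(D) reversed diode — does not account for quiescent current high
(E) leaky coupling capacitor — does not account for oscillation
Only (B) is consistent with every observation.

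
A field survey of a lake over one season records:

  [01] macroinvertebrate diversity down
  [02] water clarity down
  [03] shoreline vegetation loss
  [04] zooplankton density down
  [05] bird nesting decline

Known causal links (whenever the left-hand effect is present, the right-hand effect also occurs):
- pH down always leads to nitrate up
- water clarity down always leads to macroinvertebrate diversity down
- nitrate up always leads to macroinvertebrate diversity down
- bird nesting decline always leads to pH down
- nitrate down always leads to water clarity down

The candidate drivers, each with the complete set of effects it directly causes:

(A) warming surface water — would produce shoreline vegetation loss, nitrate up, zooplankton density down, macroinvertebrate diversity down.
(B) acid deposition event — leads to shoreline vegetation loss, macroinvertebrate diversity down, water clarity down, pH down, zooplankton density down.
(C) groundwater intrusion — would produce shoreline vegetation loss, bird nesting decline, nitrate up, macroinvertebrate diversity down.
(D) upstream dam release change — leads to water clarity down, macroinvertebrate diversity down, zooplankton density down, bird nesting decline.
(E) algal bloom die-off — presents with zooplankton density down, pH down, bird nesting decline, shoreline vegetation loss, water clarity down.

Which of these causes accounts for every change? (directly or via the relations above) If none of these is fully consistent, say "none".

E

For each candidate, compare predicted effects to what was observed:
(A) warming surface water — macroinvertebrate diversity down ✓; water clarity down ✗; shoreline vegetation loss ✓; zooplankton density down ✓; bird nesting decline ✗
(B) acid deposition event — macroinvertebrate diversity down ✓; water clarity down ✓; shoreline vegetation loss ✓; zooplankton density down ✓; bird nesting decline ✗
(C) groundwater intrusion — does not account for water clarity down, zooplankton density down
(D) upstream dam release change — macroinvertebrate diversity down ✓; water clarity down ✓; shoreline vegetation loss ✗; zooplankton density down ✓; bird nesting decline ✓
(E) algal bloom die-off — macroinvertebrate diversity down ✓ (by water clarity down → macroinvertebrate diversity down); water clarity down ✓; shoreline vegetation loss ✓; zooplankton density down ✓; bird nesting decline ✓
(E) is the only candidate with no mismatches.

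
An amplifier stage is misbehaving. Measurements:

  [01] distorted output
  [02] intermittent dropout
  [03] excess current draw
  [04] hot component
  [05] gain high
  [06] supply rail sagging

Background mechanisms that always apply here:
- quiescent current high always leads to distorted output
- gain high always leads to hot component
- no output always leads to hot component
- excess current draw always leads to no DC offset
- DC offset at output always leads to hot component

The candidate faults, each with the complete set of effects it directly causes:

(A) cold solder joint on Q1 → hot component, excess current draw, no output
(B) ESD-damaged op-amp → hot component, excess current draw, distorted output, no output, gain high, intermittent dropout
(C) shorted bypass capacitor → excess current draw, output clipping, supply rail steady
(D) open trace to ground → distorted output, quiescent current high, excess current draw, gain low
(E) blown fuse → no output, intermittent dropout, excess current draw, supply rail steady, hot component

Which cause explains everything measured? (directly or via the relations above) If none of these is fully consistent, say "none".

Testing each hypothesis:
(A) cold solder joint on Q1 — does not account for distorted output, intermittent dropout, gain high, supply rail sagging
(B) ESD-damaged op-amp — distorted output +; intermittent dropout +; excess current draw +; hot component +; gain high +; supply rail sagging -
(C) shorted bypass capacitor — distorted output -; intermittent dropout -; excess current draw +; hot component -; gain high -; supply rail sagging -
(D) open trace to ground — fails on intermittent dropout, hot component, gain high, supply rail sagging (predicts gain low, not gain high)
(E) blown fuse — distorted output -; intermittent dropout +; excess current draw +; hot component +; gain high -; supply rail sagging -
None of the listed candidates fits everything.

none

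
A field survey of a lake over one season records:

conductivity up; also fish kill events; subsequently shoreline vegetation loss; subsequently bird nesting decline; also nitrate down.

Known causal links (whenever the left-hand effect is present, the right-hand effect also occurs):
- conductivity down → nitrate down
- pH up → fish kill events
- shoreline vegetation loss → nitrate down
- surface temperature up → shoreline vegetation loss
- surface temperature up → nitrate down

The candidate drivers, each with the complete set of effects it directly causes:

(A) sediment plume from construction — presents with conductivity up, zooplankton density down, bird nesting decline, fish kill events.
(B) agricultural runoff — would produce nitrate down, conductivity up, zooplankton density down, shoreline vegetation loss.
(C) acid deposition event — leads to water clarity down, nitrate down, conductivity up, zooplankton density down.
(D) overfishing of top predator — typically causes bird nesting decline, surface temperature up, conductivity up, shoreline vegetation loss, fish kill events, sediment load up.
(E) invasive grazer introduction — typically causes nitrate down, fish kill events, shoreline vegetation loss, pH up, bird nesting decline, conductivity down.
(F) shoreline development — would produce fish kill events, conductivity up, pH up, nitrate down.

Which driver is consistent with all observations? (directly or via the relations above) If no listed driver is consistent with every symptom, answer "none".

D

Per-candidate check:
(A) sediment plume from construction — does not account for shoreline vegetation loss, nitrate down
(B) agricultural runoff — conductivity up ✓; fish kill events ✗; shoreline vegetation loss ✓; bird nesting decline ✗; nitrate down ✓
(C) acid deposition event — conductivity up ✓; fish kill events ✗; shoreline vegetation loss ✗; bird nesting decline ✗; nitrate down ✓
(D) overfishing of top predator — conductivity up ✓; fish kill events ✓; shoreline vegetation loss ✓; bird nesting decline ✓; nitrate down ✓ (via surface temperature up → nitrate down)
(E) invasive grazer introduction — conductivity up ✗; fish kill events ✓; shoreline vegetation loss ✓; bird nesting decline ✓; nitrate down ✓
(F) shoreline development — does not account for shoreline vegetation loss, bird nesting decline
Only (D) is consistent with every observation.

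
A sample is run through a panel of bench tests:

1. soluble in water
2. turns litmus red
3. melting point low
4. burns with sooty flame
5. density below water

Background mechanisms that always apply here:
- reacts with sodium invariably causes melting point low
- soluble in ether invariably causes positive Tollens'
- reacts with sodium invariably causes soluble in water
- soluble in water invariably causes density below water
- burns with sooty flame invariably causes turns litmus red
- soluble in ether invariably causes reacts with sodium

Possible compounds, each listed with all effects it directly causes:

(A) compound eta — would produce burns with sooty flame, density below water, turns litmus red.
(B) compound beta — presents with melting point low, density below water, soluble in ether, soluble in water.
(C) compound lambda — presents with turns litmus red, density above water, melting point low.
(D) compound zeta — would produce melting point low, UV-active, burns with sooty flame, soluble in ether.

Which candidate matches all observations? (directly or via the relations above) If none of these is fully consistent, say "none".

D

Per-candidate check:
(A) compound eta — does not account for soluble in water, melting point low
(B) compound beta — soluble in water yes; turns litmus red NO; melting point low yes; burns with sooty flame NO; density below water yes
(C) compound lambda — soluble in water NO; turns litmus red yes; melting point low yes; burns with sooty flame NO; density below water NO
(D) compound zeta — soluble in water yes (through soluble in ether → reacts with sodium → soluble in water); turns litmus red yes (through burns with sooty flame → turns litmus red); melting point low yes; burns with sooty flame yes; density below water yes (through soluble in ether → reacts with sodium → soluble in water → density below water)
(D) is the only candidate with no mismatches.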